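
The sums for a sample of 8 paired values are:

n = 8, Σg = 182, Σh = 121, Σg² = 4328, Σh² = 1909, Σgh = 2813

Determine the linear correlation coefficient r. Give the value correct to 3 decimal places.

0.495

r = (nΣgh − ΣgΣh) / √[(nΣg² − (Σg)²)(nΣh² − (Σh)²)]
Numerator: 8×2813 − 182×121 = 482
Denominator: √[(34624 − 33124)(15272 − 14641)] = √[1500 × 631] = 972.8823
r = 482 / 972.8823 ≈ 0.495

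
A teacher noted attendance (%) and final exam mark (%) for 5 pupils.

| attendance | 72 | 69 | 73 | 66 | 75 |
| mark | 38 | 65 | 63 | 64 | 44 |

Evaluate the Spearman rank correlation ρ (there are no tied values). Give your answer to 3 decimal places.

-0.600

Rank attendance: 3, 2, 4, 1, 5
Rank mark: 1, 5, 3, 4, 2
d = rank(attendance) − rank(mark): 2, -3, 1, -3, 3; Σd² = 32
ρ = 1 − 6Σd² / [n(n²−1)] = 1 − 6×32 / (5×24) = 1 − 192/120 ≈ -0.600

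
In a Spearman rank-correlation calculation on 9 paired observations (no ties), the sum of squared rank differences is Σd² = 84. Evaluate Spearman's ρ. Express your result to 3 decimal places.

ρ = 1 − 6Σd² / [n(n²−1)] = 1 − 6×84 / (9×80)
  = 1 − 504/720 = 1 − 0.7000 ≈ 0.300

0.300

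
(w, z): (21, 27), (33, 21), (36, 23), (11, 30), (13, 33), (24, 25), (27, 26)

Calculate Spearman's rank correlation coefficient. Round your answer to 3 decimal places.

Rank w: 3, 6, 7, 1, 2, 4, 5
Rank z: 5, 1, 2, 6, 7, 3, 4
d = rank(w) − rank(z): -2, 5, 5, -5, -5, 1, 1; Σd² = 106
ρ = 1 − 6Σd² / [n(n²−1)] = 1 − 6×106 / (7×48) = 1 − 636/336 ≈ -0.893

-0.893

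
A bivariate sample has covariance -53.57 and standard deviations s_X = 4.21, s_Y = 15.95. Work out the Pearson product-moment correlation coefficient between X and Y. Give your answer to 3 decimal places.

r = Cov(X,Y) / (s_X · s_Y) = -53.57 / (4.21 × 15.95)
  = -53.57 / 67.1495 ≈ -0.798

-0.798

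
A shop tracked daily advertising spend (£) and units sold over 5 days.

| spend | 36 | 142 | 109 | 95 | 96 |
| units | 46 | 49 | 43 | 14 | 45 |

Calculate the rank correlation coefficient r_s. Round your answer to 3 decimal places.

Rank spend: 1, 5, 4, 2, 3
Rank units: 4, 5, 2, 1, 3
d = rank(spend) − rank(units): -3, 0, 2, 1, 0; Σd² = 14
ρ = 1 − 6Σd² / [n(n²−1)] = 1 − 6×14 / (5×24) = 1 − 84/120 ≈ 0.300

0.300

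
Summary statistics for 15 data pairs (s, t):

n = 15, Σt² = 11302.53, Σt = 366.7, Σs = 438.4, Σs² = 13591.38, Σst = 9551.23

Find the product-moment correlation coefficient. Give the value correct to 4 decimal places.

r = (nΣst − ΣsΣt) / √[(nΣs² − (Σs)²)(nΣt² − (Σt)²)]
Numerator: 15×9551.23 − 438.4×366.7 = -17492.83
Denominator: √[(203870.7 − 192194.56)(169537.95 − 134468.89)] = √[11676.14 × 35069.06] = 20235.3961
r = -17492.83 / 20235.3961 ≈ -0.8645

-0.8645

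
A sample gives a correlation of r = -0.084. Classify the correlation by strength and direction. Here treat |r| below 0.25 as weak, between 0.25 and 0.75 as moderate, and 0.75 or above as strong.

r = -0.084 < 0 so the relationship is negative.
|r| = 0.084, which falls in the weak range.

weak negative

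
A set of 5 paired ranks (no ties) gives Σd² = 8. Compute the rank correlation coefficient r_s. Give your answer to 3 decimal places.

0.600

ρ = 1 − 6Σd² / [n(n²−1)] = 1 − 6×8 / (5×24)
  = 1 − 48/120 = 1 − 0.4000 ≈ 0.600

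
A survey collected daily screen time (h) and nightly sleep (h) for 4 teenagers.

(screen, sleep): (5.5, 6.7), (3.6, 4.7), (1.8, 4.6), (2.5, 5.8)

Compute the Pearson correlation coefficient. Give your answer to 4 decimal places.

0.7309

n = 4, Σx = 13.4, Σy = 21.8, Σx² = 52.7, Σy² = 121.78, Σxy = 76.55
nΣxy − ΣxΣy = 306.2 − 292.12 = 14.08
nΣx² − (Σx)² = 210.8 − 179.56 = 31.24; nΣy² − (Σy)² = 487.12 − 475.24 = 11.88
r = 14.08 / √(31.24 × 11.88) = 14.08 / 19.2648 ≈ 0.7309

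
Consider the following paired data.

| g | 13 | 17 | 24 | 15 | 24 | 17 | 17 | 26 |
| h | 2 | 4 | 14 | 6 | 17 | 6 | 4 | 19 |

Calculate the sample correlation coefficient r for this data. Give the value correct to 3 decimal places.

0.963

n = 8, Σg = 153, Σh = 72, Σg² = 3089, Σh² = 954, Σgh = 1592
nΣgh − ΣgΣh = 12736 − 11016 = 1720
nΣg² − (Σg)² = 24712 − 23409 = 1303; nΣh² − (Σh)² = 7632 − 5184 = 2448
r = 1720 / √(1303 × 2448) = 1720 / 1785.9854 ≈ 0.963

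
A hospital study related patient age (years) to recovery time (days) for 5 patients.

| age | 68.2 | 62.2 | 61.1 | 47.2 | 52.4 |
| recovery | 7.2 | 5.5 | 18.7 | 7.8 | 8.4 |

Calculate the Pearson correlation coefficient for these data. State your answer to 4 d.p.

0.0728

n = 5, Σx = 291.1, Σy = 47.6, Σx² = 17226.89, Σy² = 563.18, Σxy = 2784.03
nΣxy − ΣxΣy = 13920.15 − 13856.36 = 63.79
nΣx² − (Σx)² = 86134.45 − 84739.21 = 1395.24; nΣy² − (Σy)² = 2815.9 − 2265.76 = 550.14
r = 63.79 / √(1395.24 × 550.14) = 63.79 / 876.1149 ≈ 0.0728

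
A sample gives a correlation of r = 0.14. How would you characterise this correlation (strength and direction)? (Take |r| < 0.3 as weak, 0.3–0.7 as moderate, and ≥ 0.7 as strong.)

r = 0.14 > 0 so the relationship is positive.
|r| = 0.14, which falls in the weak range.

weak positive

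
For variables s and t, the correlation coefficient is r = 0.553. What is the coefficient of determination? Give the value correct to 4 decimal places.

0.3058

r² = (0.553)² = 0.3058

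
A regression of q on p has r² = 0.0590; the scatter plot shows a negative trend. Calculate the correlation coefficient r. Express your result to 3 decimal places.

|r| = √0.0590 = 0.243
The association is negative, so r = −0.243.

-0.243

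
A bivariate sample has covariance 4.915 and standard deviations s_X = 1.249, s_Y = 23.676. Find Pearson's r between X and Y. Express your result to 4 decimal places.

0.1662

r = Cov(X,Y) / (s_X · s_Y) = 4.915 / (1.249 × 23.676)
  = 4.915 / 29.5713 ≈ 0.1662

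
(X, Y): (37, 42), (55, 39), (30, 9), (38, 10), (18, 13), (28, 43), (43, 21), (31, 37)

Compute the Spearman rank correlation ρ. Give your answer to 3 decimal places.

0.071

Rank X: 5, 8, 3, 6, 1, 2, 7, 4
Rank Y: 7, 6, 1, 2, 3, 8, 4, 5
d = rank(X) − rank(Y): -2, 2, 2, 4, -2, -6, 3, -1; Σd² = 78
ρ = 1 − 6Σd² / [n(n²−1)] = 1 − 6×78 / (8×63) = 1 − 468/504 ≈ 0.071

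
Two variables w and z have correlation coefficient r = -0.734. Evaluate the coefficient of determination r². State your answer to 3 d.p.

0.539

r² = (-0.734)² = 0.539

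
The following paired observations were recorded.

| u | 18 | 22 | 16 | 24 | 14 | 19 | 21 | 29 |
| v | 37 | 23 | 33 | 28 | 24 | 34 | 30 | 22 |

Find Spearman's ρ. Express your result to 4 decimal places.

Rank u: 3, 6, 2, 7, 1, 4, 5, 8
Rank v: 8, 2, 6, 4, 3, 7, 5, 1
d = rank(u) − rank(v): -5, 4, -4, 3, -2, -3, 0, 7; Σd² = 128
ρ = 1 − 6Σd² / [n(n²−1)] = 1 − 6×128 / (8×63) = 1 − 768/504 ≈ -0.5238

-0.5238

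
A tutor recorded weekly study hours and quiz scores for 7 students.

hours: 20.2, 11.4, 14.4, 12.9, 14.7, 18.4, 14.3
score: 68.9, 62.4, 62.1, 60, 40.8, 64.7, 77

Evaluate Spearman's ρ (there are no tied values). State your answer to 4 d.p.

Rank hours: 7, 1, 4, 2, 5, 6, 3
Rank score: 6, 4, 3, 2, 1, 5, 7
d = rank(hours) − rank(score): 1, -3, 1, 0, 4, 1, -4; Σd² = 44
ρ = 1 − 6Σd² / [n(n²−1)] = 1 − 6×44 / (7×48) = 1 − 264/336 ≈ 0.2143

0.2143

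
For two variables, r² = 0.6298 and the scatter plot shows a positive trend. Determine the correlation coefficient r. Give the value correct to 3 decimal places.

0.794

|r| = √0.6298 = 0.794
The association is positive, so r = 0.794.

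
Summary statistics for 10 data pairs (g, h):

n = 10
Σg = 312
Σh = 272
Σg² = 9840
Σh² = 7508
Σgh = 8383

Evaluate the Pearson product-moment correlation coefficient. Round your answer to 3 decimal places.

-0.961

r = (nΣgh − ΣgΣh) / √[(nΣg² − (Σg)²)(nΣh² − (Σh)²)]
Numerator: 10×8383 − 312×272 = -1034
Denominator: √[(98400 − 97344)(75080 − 73984)] = √[1056 × 1096] = 1075.8141
r = -1034 / 1075.8141 ≈ -0.961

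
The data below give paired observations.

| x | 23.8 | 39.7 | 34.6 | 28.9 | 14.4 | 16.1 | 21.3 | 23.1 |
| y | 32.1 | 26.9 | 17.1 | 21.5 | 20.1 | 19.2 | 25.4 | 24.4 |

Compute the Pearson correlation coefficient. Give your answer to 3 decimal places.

n = 8, Σx = 201.9, Σy = 186.7, Σx² = 5628.77, Σy² = 4521.85, Σxy = 4748.14
nΣxy − ΣxΣy = 37985.12 − 37694.73 = 290.39
nΣx² − (Σx)² = 45030.16 − 40763.61 = 4266.55; nΣy² − (Σy)² = 36174.8 − 34856.89 = 1317.91
r = 290.39 / √(4266.55 × 1317.91) = 290.39 / 2371.2716 ≈ 0.122

0.122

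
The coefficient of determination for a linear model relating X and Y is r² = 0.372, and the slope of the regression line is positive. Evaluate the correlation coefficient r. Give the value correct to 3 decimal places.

0.610

|r| = √0.372 = 0.610
The association is positive, so r = 0.610.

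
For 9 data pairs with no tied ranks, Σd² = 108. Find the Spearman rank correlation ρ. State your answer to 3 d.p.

ρ = 1 − 6Σd² / [n(n²−1)] = 1 − 6×108 / (9×80)
  = 1 − 648/720 = 1 − 0.9000 ≈ 0.100

0.100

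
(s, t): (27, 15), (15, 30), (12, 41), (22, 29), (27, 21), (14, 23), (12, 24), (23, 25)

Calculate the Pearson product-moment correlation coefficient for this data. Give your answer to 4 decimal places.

-0.6214

n = 8, Σs = 152, Σt = 208, Σs² = 3180, Σt² = 5818, Σst = 3737
nΣst − ΣsΣt = 29896 − 31616 = -1720
nΣs² − (Σs)² = 25440 − 23104 = 2336; nΣt² − (Σt)² = 46544 − 43264 = 3280
r = -1720 / √(2336 × 3280) = -1720 / 2768.0462 ≈ -0.6214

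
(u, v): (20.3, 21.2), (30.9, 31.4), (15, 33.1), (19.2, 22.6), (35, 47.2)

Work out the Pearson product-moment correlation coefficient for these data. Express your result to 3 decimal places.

0.677

n = 5, Σu = 120.4, Σv = 155.5, Σu² = 3185.54, Σv² = 5269.61, Σuv = 3983.04
nΣuv − ΣuΣv = 19915.2 − 18722.2 = 1193
nΣu² − (Σu)² = 15927.7 − 14496.16 = 1431.54; nΣv² − (Σv)² = 26348.05 − 24180.25 = 2167.8
r = 1193 / √(1431.54 × 2167.8) = 1193 / 1761.6164 ≈ 0.677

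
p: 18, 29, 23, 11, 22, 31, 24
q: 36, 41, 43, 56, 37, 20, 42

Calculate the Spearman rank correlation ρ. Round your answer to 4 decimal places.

Rank p: 2, 6, 4, 1, 3, 7, 5
Rank q: 2, 4, 6, 7, 3, 1, 5
d = rank(p) − rank(q): 0, 2, -2, -6, 0, 6, 0; Σd² = 80
ρ = 1 − 6Σd² / [n(n²−1)] = 1 − 6×80 / (7×48) = 1 − 480/336 ≈ -0.4286

-0.4286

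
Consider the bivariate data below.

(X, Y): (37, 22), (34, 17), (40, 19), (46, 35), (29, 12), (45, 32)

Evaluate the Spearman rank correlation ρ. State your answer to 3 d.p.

Rank X: 3, 2, 4, 6, 1, 5
Rank Y: 4, 2, 3, 6, 1, 5
d = rank(X) − rank(Y): -1, 0, 1, 0, 0, 0; Σd² = 2
ρ = 1 − 6Σd² / [n(n²−1)] = 1 − 6×2 / (6×35) = 1 − 12/210 ≈ 0.943

0.943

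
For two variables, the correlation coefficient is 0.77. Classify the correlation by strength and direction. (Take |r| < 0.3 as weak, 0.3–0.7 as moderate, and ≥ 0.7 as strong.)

strong positive

r = 0.77 > 0 so the relationship is positive.
|r| = 0.77, which falls in the strong range.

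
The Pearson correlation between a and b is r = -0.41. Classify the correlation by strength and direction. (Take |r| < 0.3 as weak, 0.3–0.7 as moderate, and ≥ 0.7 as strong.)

r = -0.41 < 0 so the relationship is negative.
|r| = 0.41, which falls in the moderate range.

moderate negative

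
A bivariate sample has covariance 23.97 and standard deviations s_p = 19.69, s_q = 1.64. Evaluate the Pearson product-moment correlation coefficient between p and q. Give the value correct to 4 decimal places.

0.7423

r = Cov(p,q) / (s_p · s_q) = 23.97 / (19.69 × 1.64)
  = 23.97 / 32.2916 ≈ 0.7423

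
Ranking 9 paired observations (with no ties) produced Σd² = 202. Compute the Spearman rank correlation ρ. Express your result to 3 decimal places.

-0.683

ρ = 1 − 6Σd² / [n(n²−1)] = 1 − 6×202 / (9×80)
  = 1 − 1212/720 = 1 − 1.6833 ≈ -0.683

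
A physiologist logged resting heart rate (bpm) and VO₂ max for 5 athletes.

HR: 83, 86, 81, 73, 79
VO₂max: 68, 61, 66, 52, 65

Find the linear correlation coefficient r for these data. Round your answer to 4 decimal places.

0.6635

n = 5, Σx = 402, Σy = 312, Σx² = 32416, Σy² = 19630, Σxy = 25167
nΣxy − ΣxΣy = 125835 − 125424 = 411
nΣx² − (Σx)² = 162080 − 161604 = 476; nΣy² − (Σy)² = 98150 − 97344 = 806
r = 411 / √(476 × 806) = 411 / 619.3997 ≈ 0.6635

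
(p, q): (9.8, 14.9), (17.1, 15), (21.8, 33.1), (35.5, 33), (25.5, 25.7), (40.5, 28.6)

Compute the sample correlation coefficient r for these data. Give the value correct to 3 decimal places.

0.730

n = 6, Σp = 150.2, Σq = 150.3, Σp² = 4414.44, Σq² = 4110.07, Σpq = 4109.25
nΣpq − ΣpΣq = 24655.5 − 22575.06 = 2080.44
nΣp² − (Σp)² = 26486.64 − 22560.04 = 3926.6; nΣq² − (Σq)² = 24660.42 − 22590.09 = 2070.33
r = 2080.44 / √(3926.6 × 2070.33) = 2080.44 / 2851.2029 ≈ 0.730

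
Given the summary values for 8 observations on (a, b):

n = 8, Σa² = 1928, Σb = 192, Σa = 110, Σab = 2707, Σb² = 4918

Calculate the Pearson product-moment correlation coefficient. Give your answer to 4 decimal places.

r = (nΣab − ΣaΣb) / √[(nΣa² − (Σa)²)(nΣb² − (Σb)²)]
Numerator: 8×2707 − 110×192 = 536
Denominator: √[(15424 − 12100)(39344 − 36864)] = √[3324 × 2480] = 2871.1531
r = 536 / 2871.1531 ≈ 0.1867

0.1867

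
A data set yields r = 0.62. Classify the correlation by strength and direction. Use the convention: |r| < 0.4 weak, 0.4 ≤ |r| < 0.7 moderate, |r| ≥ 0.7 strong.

moderate positive

r = 0.62 > 0 so the relationship is positive.
|r| = 0.62, which falls in the moderate range.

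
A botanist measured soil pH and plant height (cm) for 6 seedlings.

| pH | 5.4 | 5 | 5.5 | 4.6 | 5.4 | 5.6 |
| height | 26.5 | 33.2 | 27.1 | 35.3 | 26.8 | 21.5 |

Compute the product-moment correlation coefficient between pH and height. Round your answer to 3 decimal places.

-0.942

n = 6, Σx = 31.5, Σy = 170.4, Σx² = 166.09, Σy² = 4965.48, Σxy = 885.65
nΣxy − ΣxΣy = 5313.9 − 5367.6 = -53.7
nΣx² − (Σx)² = 996.54 − 992.25 = 4.29; nΣy² − (Σy)² = 29792.88 − 29036.16 = 756.72
r = -53.7 / √(4.29 × 756.72) = -53.7 / 56.9766 ≈ -0.942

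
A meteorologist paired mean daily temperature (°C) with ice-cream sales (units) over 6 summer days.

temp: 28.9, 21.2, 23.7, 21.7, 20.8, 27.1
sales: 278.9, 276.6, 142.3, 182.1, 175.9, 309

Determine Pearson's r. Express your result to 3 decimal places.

n = 6, Σx = 143.4, Σy = 1364.8, Σx² = 3484.28, Σy² = 334124.28, Σxy = 33280.83
nΣxy − ΣxΣy = 199684.98 − 195712.32 = 3972.66
nΣx² − (Σx)² = 20905.68 − 20563.56 = 342.12; nΣy² − (Σy)² = 2004745.68 − 1862679.04 = 142066.64
r = 3972.66 / √(342.12 × 142066.64) = 3972.66 / 6971.6453 ≈ 0.570

0.570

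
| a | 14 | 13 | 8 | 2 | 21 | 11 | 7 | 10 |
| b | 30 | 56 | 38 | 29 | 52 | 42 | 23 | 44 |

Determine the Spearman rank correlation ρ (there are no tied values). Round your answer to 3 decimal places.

0.667

Rank a: 7, 6, 3, 1, 8, 5, 2, 4
Rank b: 3, 8, 4, 2, 7, 5, 1, 6
d = rank(a) − rank(b): 4, -2, -1, -1, 1, 0, 1, -2; Σd² = 28
ρ = 1 − 6Σd² / [n(n²−1)] = 1 − 6×28 / (8×63) = 1 − 168/504 ≈ 0.667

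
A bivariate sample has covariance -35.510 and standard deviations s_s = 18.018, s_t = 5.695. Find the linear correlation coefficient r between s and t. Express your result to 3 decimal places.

r = Cov(s,t) / (s_s · s_t) = -35.510 / (18.018 × 5.695)
  = -35.510 / 102.6125 ≈ -0.346

-0.346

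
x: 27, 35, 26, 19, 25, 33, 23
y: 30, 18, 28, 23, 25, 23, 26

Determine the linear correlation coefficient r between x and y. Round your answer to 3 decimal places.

n = 7, Σx = 188, Σy = 173, Σx² = 5234, Σy² = 4367, Σxy = 4587
nΣxy − ΣxΣy = 32109 − 32524 = -415
nΣx² − (Σx)² = 36638 − 35344 = 1294; nΣy² − (Σy)² = 30569 − 29929 = 640
r = -415 / √(1294 × 640) = -415 / 910.0330 ≈ -0.456

-0.456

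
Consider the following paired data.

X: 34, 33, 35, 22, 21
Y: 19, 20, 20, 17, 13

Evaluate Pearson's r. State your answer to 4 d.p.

0.8855

n = 5, ΣX = 145, ΣY = 89, ΣX² = 4395, ΣY² = 1619, ΣXY = 2653
nΣXY − ΣXΣY = 13265 − 12905 = 360
nΣX² − (ΣX)² = 21975 − 21025 = 950; nΣY² − (ΣY)² = 8095 − 7921 = 174
r = 360 / √(950 × 174) = 360 / 406.5710 ≈ 0.8855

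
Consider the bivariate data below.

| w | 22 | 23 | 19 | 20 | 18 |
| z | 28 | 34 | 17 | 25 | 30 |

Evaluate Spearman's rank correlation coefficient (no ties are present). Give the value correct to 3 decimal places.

0.400

Rank w: 4, 5, 2, 3, 1
Rank z: 3, 5, 1, 2, 4
d = rank(w) − rank(z): 1, 0, 1, 1, -3; Σd² = 12
ρ = 1 − 6Σd² / [n(n²−1)] = 1 − 6×12 / (5×24) = 1 − 72/120 ≈ 0.400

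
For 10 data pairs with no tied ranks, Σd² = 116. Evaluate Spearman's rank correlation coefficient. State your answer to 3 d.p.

0.297

ρ = 1 − 6Σd² / [n(n²−1)] = 1 − 6×116 / (10×99)
  = 1 − 696/990 = 1 − 0.7030 ≈ 0.297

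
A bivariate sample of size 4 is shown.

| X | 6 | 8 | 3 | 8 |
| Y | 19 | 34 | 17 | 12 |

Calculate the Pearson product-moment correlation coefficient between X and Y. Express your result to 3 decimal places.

n = 4, ΣX = 25, ΣY = 82, ΣX² = 173, ΣY² = 1950, ΣXY = 533
nΣXY − ΣXΣY = 2132 − 2050 = 82
nΣX² − (ΣX)² = 692 − 625 = 67; nΣY² − (ΣY)² = 7800 − 6724 = 1076
r = 82 / √(67 × 1076) = 82 / 268.4995 ≈ 0.305

0.305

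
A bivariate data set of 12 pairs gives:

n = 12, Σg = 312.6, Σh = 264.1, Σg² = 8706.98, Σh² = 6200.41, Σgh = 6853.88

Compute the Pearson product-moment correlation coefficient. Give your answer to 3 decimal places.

r = (nΣgh − ΣgΣh) / √[(nΣg² − (Σg)²)(nΣh² − (Σh)²)]
Numerator: 12×6853.88 − 312.6×264.1 = -311.1
Denominator: √[(104483.76 − 97718.76)(74404.92 − 69748.81)] = √[6765 × 4656.11] = 5612.3599
r = -311.1 / 5612.3599 ≈ -0.055

-0.055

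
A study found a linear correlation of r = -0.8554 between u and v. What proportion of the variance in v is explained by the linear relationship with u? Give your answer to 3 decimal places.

0.732

r² = (-0.8554)² = 0.732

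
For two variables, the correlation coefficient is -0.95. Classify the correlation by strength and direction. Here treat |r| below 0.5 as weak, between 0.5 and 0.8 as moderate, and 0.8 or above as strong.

strong negative

r = -0.95 < 0 so the relationship is negative.
|r| = 0.95, which falls in the strong range.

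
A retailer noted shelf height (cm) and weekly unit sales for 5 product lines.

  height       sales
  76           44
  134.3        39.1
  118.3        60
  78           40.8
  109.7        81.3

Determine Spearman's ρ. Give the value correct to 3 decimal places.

-0.200

Rank height: 1, 5, 4, 2, 3
Rank sales: 3, 1, 4, 2, 5
d = rank(height) − rank(sales): -2, 4, 0, 0, -2; Σd² = 24
ρ = 1 − 6Σd² / [n(n²−1)] = 1 − 6×24 / (5×24) = 1 − 144/120 ≈ -0.200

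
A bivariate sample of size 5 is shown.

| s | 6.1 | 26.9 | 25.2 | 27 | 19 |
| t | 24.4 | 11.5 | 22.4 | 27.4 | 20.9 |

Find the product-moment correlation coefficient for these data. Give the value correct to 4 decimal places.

n = 5, Σs = 104.2, Σt = 106.6, Σs² = 2485.86, Σt² = 2416.94, Σst = 2159.57
nΣst − ΣsΣt = 10797.85 − 11107.72 = -309.87
nΣs² − (Σs)² = 12429.3 − 10857.64 = 1571.66; nΣt² − (Σt)² = 12084.7 − 11363.56 = 721.14
r = -309.87 / √(1571.66 × 721.14) = -309.87 / 1064.6064 ≈ -0.2911

-0.2911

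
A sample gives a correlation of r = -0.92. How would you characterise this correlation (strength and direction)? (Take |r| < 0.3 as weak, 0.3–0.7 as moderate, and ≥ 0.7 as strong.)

r = -0.92 < 0 so the relationship is negative.
|r| = 0.92, which falls in the strong range.

strong negative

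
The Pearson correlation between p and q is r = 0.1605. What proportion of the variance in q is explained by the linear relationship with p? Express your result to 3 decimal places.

r² = (0.1605)² = 0.026

0.026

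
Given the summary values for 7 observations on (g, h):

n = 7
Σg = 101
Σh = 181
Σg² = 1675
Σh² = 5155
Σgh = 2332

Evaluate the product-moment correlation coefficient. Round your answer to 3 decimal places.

-0.869

r = (nΣgh − ΣgΣh) / √[(nΣg² − (Σg)²)(nΣh² − (Σh)²)]
Numerator: 7×2332 − 101×181 = -1957
Denominator: √[(11725 − 10201)(36085 − 32761)] = √[1524 × 3324] = 2250.7279
r = -1957 / 2250.7279 ≈ -0.869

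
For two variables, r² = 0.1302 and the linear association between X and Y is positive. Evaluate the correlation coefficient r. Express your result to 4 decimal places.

0.3608

|r| = √0.1302 = 0.3608
The association is positive, so r = 0.3608.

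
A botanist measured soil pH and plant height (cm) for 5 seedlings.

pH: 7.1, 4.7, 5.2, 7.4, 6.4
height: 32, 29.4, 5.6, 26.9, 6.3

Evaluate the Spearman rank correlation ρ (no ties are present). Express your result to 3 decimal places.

0.200

Rank pH: 4, 1, 2, 5, 3
Rank height: 5, 4, 1, 3, 2
d = rank(pH) − rank(height): -1, -3, 1, 2, 1; Σd² = 16
ρ = 1 − 6Σd² / [n(n²−1)] = 1 − 6×16 / (5×24) = 1 − 96/120 ≈ 0.200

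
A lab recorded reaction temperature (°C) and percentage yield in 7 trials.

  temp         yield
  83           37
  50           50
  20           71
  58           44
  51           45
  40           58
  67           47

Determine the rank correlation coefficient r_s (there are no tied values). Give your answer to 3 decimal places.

Rank temp: 7, 3, 1, 5, 4, 2, 6
Rank yield: 1, 5, 7, 2, 3, 6, 4
d = rank(temp) − rank(yield): 6, -2, -6, 3, 1, -4, 2; Σd² = 106
ρ = 1 − 6Σd² / [n(n²−1)] = 1 − 6×106 / (7×48) = 1 − 636/336 ≈ -0.893

-0.893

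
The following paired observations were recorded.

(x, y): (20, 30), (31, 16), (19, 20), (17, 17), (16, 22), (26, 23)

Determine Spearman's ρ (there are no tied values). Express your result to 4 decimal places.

-0.0857

Rank x: 4, 6, 3, 2, 1, 5
Rank y: 6, 1, 3, 2, 4, 5
d = rank(x) − rank(y): -2, 5, 0, 0, -3, 0; Σd² = 38
ρ = 1 − 6Σd² / [n(n²−1)] = 1 − 6×38 / (6×35) = 1 − 228/210 ≈ -0.0857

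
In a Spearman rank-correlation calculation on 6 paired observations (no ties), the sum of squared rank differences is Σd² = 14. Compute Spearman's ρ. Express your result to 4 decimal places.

ρ = 1 − 6Σd² / [n(n²−1)] = 1 − 6×14 / (6×35)
  = 1 − 84/210 = 1 − 0.40000 ≈ 0.6000

0.6000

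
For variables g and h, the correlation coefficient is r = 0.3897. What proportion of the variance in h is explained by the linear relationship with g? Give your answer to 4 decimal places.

r² = (0.3897)² = 0.1519

0.1519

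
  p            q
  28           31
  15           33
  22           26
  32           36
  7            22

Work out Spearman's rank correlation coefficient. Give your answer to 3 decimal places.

Rank p: 4, 2, 3, 5, 1
Rank q: 3, 4, 2, 5, 1
d = rank(p) − rank(q): 1, -2, 1, 0, 0; Σd² = 6
ρ = 1 − 6Σd² / [n(n²−1)] = 1 − 6×6 / (5×24) = 1 − 36/120 ≈ 0.700

0.700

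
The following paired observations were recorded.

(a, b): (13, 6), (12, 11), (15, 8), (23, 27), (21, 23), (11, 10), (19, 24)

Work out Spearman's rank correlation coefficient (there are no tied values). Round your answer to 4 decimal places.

Rank a: 3, 2, 4, 7, 6, 1, 5
Rank b: 1, 4, 2, 7, 5, 3, 6
d = rank(a) − rank(b): 2, -2, 2, 0, 1, -2, -1; Σd² = 18
ρ = 1 − 6Σd² / [n(n²−1)] = 1 − 6×18 / (7×48) = 1 − 108/336 ≈ 0.6786

0.6786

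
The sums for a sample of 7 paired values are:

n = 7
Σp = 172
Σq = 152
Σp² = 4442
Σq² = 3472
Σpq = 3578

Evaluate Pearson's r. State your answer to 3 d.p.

-0.816

r = (nΣpq − ΣpΣq) / √[(nΣp² − (Σp)²)(nΣq² − (Σq)²)]
Numerator: 7×3578 − 172×152 = -1098
Denominator: √[(31094 − 29584)(24304 − 23104)] = √[1510 × 1200] = 1346.1055
r = -1098 / 1346.1055 ≈ -0.816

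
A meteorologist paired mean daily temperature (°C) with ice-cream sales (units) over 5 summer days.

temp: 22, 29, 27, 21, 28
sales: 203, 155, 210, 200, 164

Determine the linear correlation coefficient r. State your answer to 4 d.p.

n = 5, Σx = 127, Σy = 932, Σx² = 3279, Σy² = 176230, Σxy = 23423
nΣxy − ΣxΣy = 117115 − 118364 = -1249
nΣx² − (Σx)² = 16395 − 16129 = 266; nΣy² − (Σy)² = 881150 − 868624 = 12526
r = -1249 / √(266 × 12526) = -1249 / 1825.3537 ≈ -0.6843

-0.6843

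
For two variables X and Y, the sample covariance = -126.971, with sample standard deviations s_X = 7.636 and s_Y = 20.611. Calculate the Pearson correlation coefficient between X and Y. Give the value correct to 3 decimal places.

r = Cov(X,Y) / (s_X · s_Y) = -126.971 / (7.636 × 20.611)
  = -126.971 / 157.3856 ≈ -0.807

-0.807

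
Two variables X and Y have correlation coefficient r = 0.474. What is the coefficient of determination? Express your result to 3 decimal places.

r² = (0.474)² = 0.225

0.225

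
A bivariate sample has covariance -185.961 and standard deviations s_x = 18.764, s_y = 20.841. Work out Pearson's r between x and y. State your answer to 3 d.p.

-0.476

r = Cov(x,y) / (s_x · s_y) = -185.961 / (18.764 × 20.841)
  = -185.961 / 391.0605 ≈ -0.476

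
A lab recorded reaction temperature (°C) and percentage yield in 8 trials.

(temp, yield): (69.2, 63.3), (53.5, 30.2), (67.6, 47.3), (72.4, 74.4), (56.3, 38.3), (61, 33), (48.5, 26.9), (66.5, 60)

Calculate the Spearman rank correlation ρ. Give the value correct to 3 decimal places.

0.952

Rank temp: 7, 2, 6, 8, 3, 4, 1, 5
Rank yield: 7, 2, 5, 8, 4, 3, 1, 6
d = rank(temp) − rank(yield): 0, 0, 1, 0, -1, 1, 0, -1; Σd² = 4
ρ = 1 − 6Σd² / [n(n²−1)] = 1 − 6×4 / (8×63) = 1 − 24/504 ≈ 0.952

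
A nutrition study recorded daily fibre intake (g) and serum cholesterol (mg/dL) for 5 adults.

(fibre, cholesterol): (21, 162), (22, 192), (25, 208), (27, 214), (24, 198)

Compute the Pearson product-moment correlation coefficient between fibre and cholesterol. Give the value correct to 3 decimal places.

n = 5, Σx = 119, Σy = 974, Σx² = 2855, Σy² = 191372, Σxy = 23356
nΣxy − ΣxΣy = 116780 − 115906 = 874
nΣx² − (Σx)² = 14275 − 14161 = 114; nΣy² − (Σy)² = 956860 − 948676 = 8184
r = 874 / √(114 × 8184) = 874 / 965.9068 ≈ 0.905

0.905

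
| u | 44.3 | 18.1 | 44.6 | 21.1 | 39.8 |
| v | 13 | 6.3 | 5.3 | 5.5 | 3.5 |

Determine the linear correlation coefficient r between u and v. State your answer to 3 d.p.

n = 5, Σu = 167.9, Σv = 33.6, Σu² = 6308.51, Σv² = 279.28, Σuv = 1181.66
nΣuv − ΣuΣv = 5908.3 − 5641.44 = 266.86
nΣu² − (Σu)² = 31542.55 − 28190.41 = 3352.14; nΣv² − (Σv)² = 1396.4 − 1128.96 = 267.44
r = 266.86 / √(3352.14 × 267.44) = 266.86 / 946.8349 ≈ 0.282

0.282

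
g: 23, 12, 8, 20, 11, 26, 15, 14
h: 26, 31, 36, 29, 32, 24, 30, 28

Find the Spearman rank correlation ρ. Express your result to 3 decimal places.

-0.929

Rank g: 7, 3, 1, 6, 2, 8, 5, 4
Rank h: 2, 6, 8, 4, 7, 1, 5, 3
d = rank(g) − rank(h): 5, -3, -7, 2, -5, 7, 0, 1; Σd² = 162
ρ = 1 − 6Σd² / [n(n²−1)] = 1 − 6×162 / (8×63) = 1 − 972/504 ≈ -0.929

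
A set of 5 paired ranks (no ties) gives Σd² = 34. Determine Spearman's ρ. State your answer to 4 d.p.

ρ = 1 − 6Σd² / [n(n²−1)] = 1 − 6×34 / (5×24)
  = 1 − 204/120 = 1 − 1.70000 ≈ -0.7000

-0.7000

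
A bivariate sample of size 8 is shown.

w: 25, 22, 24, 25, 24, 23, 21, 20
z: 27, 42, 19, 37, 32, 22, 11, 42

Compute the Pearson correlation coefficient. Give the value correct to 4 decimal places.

-0.0753

n = 8, Σw = 184, Σz = 232, Σw² = 4256, Σz² = 7616, Σwz = 5325
nΣwz − ΣwΣz = 42600 − 42688 = -88
nΣw² − (Σw)² = 34048 − 33856 = 192; nΣz² − (Σz)² = 60928 − 53824 = 7104
r = -88 / √(192 × 7104) = -88 / 1167.8904 ≈ -0.0753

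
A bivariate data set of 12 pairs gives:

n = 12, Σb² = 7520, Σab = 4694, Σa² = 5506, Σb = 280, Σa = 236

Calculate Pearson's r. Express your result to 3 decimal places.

-0.880

r = (nΣab − ΣaΣb) / √[(nΣa² − (Σa)²)(nΣb² − (Σb)²)]
Numerator: 12×4694 − 236×280 = -9752
Denominator: √[(66072 − 55696)(90240 − 78400)] = √[10376 × 11840] = 11083.8549
r = -9752 / 11083.8549 ≈ -0.880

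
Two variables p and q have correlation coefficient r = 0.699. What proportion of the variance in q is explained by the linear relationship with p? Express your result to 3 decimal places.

r² = (0.699)² = 0.489

0.489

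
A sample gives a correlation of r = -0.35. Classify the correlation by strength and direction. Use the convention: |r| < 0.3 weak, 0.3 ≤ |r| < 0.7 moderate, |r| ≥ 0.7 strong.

moderate negative

r = -0.35 < 0 so the relationship is negative.
|r| = 0.35, which falls in the moderate range.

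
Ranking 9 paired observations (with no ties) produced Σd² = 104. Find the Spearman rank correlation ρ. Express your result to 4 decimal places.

ρ = 1 − 6Σd² / [n(n²−1)] = 1 − 6×104 / (9×80)
  = 1 − 624/720 = 1 − 0.86667 ≈ 0.1333

0.1333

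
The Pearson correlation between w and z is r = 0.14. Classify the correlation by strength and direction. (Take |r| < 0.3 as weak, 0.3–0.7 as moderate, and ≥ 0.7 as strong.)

weak positive

r = 0.14 > 0 so the relationship is positive.
|r| = 0.14, which falls in the weak range.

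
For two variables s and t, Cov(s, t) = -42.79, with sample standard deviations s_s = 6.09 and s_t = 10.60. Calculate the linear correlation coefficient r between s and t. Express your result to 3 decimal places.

-0.663

r = Cov(s,t) / (s_s · s_t) = -42.79 / (6.09 × 10.60)
  = -42.79 / 64.5540 ≈ -0.663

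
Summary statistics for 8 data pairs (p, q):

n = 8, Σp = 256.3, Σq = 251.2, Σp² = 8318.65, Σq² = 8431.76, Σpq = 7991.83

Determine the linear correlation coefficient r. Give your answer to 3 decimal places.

r = (nΣpq − ΣpΣq) / √[(nΣp² − (Σp)²)(nΣq² − (Σq)²)]
Numerator: 8×7991.83 − 256.3×251.2 = -447.92
Denominator: √[(66549.2 − 65689.69)(67454.08 − 63101.44)] = √[859.51 × 4352.64] = 1934.2021
r = -447.92 / 1934.2021 ≈ -0.232

-0.232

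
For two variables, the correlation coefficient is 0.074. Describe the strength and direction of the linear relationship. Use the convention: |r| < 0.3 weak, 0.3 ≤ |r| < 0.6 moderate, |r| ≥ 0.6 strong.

r = 0.074 > 0 so the relationship is positive.
|r| = 0.074, which falls in the weak range.

weak positive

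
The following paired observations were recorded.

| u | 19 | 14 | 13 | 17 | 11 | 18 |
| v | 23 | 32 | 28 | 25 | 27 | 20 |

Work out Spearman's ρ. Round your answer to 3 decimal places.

-0.714

Rank u: 6, 3, 2, 4, 1, 5
Rank v: 2, 6, 5, 3, 4, 1
d = rank(u) − rank(v): 4, -3, -3, 1, -3, 4; Σd² = 60
ρ = 1 − 6Σd² / [n(n²−1)] = 1 − 6×60 / (6×35) = 1 − 360/210 ≈ -0.714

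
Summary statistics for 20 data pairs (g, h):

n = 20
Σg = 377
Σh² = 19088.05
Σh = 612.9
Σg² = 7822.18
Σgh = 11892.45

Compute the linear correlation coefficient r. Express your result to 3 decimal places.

0.725

r = (nΣgh − ΣgΣh) / √[(nΣg² − (Σg)²)(nΣh² − (Σh)²)]
Numerator: 20×11892.45 − 377×612.9 = 6785.7
Denominator: √[(156443.6 − 142129)(381761 − 375646.41)] = √[14314.6 × 6114.59] = 9355.6352
r = 6785.7 / 9355.6352 ≈ 0.725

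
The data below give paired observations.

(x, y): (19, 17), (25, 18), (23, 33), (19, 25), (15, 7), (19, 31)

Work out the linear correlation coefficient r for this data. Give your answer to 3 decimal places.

0.471

n = 6, Σx = 120, Σy = 131, Σx² = 2462, Σy² = 3337, Σxy = 2701
nΣxy − ΣxΣy = 16206 − 15720 = 486
nΣx² − (Σx)² = 14772 − 14400 = 372; nΣy² − (Σy)² = 20022 − 17161 = 2861
r = 486 / √(372 × 2861) = 486 / 1031.6453 ≈ 0.471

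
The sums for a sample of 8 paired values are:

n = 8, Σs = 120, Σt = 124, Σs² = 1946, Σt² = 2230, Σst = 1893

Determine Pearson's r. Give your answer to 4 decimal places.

0.1556

r = (nΣst − ΣsΣt) / √[(nΣs² − (Σs)²)(nΣt² − (Σt)²)]
Numerator: 8×1893 − 120×124 = 264
Denominator: √[(15568 − 14400)(17840 − 15376)] = √[1168 × 2464] = 1696.4528
r = 264 / 1696.4528 ≈ 0.1556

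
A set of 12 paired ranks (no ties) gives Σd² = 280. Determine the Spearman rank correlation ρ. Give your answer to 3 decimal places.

0.021

ρ = 1 − 6Σd² / [n(n²−1)] = 1 − 6×280 / (12×143)
  = 1 − 1680/1716 = 1 − 0.9790 ≈ 0.021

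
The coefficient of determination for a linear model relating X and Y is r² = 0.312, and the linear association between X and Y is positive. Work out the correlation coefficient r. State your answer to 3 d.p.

|r| = √0.312 = 0.559
The association is positive, so r = 0.559.

0.559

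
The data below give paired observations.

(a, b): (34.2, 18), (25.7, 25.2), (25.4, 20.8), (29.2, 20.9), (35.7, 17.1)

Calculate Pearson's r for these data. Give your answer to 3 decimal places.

-0.860

n = 5, Σa = 150.2, Σb = 102, Σa² = 4602.42, Σb² = 2120.9, Σab = 3012.31
nΣab − ΣaΣb = 15061.55 − 15320.4 = -258.85
nΣa² − (Σa)² = 23012.1 − 22560.04 = 452.06; nΣb² − (Σb)² = 10604.5 − 10404 = 200.5
r = -258.85 / √(452.06 × 200.5) = -258.85 / 301.0615 ≈ -0.860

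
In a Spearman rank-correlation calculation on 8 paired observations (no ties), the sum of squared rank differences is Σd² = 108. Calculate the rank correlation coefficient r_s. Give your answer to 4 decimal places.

-0.2857

ρ = 1 − 6Σd² / [n(n²−1)] = 1 − 6×108 / (8×63)
  = 1 − 648/504 = 1 − 1.28571 ≈ -0.2857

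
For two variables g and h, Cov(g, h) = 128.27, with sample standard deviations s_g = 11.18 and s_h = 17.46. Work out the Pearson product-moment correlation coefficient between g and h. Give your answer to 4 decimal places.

0.6571

r = Cov(g,h) / (s_g · s_h) = 128.27 / (11.18 × 17.46)
  = 128.27 / 195.2028 ≈ 0.6571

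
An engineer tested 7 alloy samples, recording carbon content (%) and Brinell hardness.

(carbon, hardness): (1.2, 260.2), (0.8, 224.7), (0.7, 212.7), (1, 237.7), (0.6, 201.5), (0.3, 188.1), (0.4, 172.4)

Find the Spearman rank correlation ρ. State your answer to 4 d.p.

Rank carbon: 7, 5, 4, 6, 3, 1, 2
Rank hardness: 7, 5, 4, 6, 3, 2, 1
d = rank(carbon) − rank(hardness): 0, 0, 0, 0, 0, -1, 1; Σd² = 2
ρ = 1 − 6Σd² / [n(n²−1)] = 1 − 6×2 / (7×48) = 1 − 12/336 ≈ 0.9643

0.9643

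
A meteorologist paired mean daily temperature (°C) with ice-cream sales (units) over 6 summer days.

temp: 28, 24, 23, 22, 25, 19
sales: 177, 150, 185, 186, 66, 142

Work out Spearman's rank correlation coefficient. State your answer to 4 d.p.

-0.2000

Rank temp: 6, 4, 3, 2, 5, 1
Rank sales: 4, 3, 5, 6, 1, 2
d = rank(temp) − rank(sales): 2, 1, -2, -4, 4, -1; Σd² = 42
ρ = 1 − 6Σd² / [n(n²−1)] = 1 − 6×42 / (6×35) = 1 − 252/210 ≈ -0.2000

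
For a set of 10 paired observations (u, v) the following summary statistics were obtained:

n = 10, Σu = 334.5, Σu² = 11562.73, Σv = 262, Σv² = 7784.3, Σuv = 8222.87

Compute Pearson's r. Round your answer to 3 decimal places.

-0.923

r = (nΣuv − ΣuΣv) / √[(nΣu² − (Σu)²)(nΣv² − (Σv)²)]
Numerator: 10×8222.87 − 334.5×262 = -5410.3
Denominator: √[(115627.3 − 111890.25)(77843 − 68644)] = √[3737.05 × 9199] = 5863.2007
r = -5410.3 / 5863.2007 ≈ -0.923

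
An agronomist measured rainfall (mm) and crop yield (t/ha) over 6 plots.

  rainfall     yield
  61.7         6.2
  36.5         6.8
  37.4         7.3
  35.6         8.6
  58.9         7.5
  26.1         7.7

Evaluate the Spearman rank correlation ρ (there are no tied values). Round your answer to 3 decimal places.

-0.714

Rank rainfall: 6, 3, 4, 2, 5, 1
Rank yield: 1, 2, 3, 6, 4, 5
d = rank(rainfall) − rank(yield): 5, 1, 1, -4, 1, -4; Σd² = 60
ρ = 1 − 6Σd² / [n(n²−1)] = 1 − 6×60 / (6×35) = 1 − 360/210 ≈ -0.714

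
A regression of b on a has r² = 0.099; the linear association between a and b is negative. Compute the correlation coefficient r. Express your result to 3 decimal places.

|r| = √0.099 = 0.315
The association is negative, so r = −0.315.

-0.315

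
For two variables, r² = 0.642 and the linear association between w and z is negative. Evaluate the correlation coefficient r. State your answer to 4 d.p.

-0.8012

|r| = √0.642 = 0.8012
The association is negative, so r = −0.8012.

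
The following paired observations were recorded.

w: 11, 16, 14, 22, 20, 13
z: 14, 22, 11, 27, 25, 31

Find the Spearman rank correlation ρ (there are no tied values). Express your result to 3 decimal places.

0.314

Rank w: 1, 4, 3, 6, 5, 2
Rank z: 2, 3, 1, 5, 4, 6
d = rank(w) − rank(z): -1, 1, 2, 1, 1, -4; Σd² = 24
ρ = 1 − 6Σd² / [n(n²−1)] = 1 − 6×24 / (6×35) = 1 − 144/210 ≈ 0.314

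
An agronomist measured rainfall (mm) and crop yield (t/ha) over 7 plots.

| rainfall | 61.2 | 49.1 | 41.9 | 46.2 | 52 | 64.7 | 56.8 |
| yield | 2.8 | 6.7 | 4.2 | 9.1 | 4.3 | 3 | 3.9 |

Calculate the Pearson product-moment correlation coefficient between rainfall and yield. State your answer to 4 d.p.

-0.6319

n = 7, Σx = 371.9, Σy = 34, Σx² = 20162.63, Σy² = 195.88, Σxy = 1735.95
nΣxy − ΣxΣy = 12151.65 − 12644.6 = -492.95
nΣx² − (Σx)² = 141138.41 − 138309.61 = 2828.8; nΣy² − (Σy)² = 1371.16 − 1156 = 215.16
r = -492.95 / √(2828.8 × 215.16) = -492.95 / 780.1568 ≈ -0.6319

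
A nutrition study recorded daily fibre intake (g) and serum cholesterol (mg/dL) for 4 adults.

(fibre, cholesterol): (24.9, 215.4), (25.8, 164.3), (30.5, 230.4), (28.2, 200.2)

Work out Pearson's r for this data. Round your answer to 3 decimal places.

n = 4, Σx = 109.4, Σy = 810.3, Σx² = 3011.14, Σy² = 166555.85, Σxy = 22275.24
nΣxy − ΣxΣy = 89100.96 − 88646.82 = 454.14
nΣx² − (Σx)² = 12044.56 − 11968.36 = 76.2; nΣy² − (Σy)² = 666223.4 − 656586.09 = 9637.31
r = 454.14 / √(76.2 × 9637.31) = 454.14 / 856.9498 ≈ 0.530

0.530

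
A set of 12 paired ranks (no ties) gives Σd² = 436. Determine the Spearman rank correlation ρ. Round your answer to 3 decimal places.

ρ = 1 − 6Σd² / [n(n²−1)] = 1 − 6×436 / (12×143)
  = 1 − 2616/1716 = 1 − 1.5245 ≈ -0.524

-0.524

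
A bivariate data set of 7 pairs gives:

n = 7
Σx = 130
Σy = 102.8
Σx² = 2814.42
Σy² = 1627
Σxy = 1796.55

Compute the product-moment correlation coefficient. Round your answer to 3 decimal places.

-0.520

r = (nΣxy − ΣxΣy) / √[(nΣx² − (Σx)²)(nΣy² − (Σy)²)]
Numerator: 7×1796.55 − 130×102.8 = -788.15
Denominator: √[(19700.94 − 16900)(11389 − 10567.84)] = √[2800.94 × 821.16] = 1516.5816
r = -788.15 / 1516.5816 ≈ -0.520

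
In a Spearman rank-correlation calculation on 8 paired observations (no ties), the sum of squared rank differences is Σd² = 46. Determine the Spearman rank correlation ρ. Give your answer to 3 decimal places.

ρ = 1 − 6Σd² / [n(n²−1)] = 1 − 6×46 / (8×63)
  = 1 − 276/504 = 1 − 0.5476 ≈ 0.452

0.452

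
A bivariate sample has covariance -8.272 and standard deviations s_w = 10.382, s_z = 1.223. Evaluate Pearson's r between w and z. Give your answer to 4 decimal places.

-0.6515

r = Cov(w,z) / (s_w · s_z) = -8.272 / (10.382 × 1.223)
  = -8.272 / 12.6972 ≈ -0.6515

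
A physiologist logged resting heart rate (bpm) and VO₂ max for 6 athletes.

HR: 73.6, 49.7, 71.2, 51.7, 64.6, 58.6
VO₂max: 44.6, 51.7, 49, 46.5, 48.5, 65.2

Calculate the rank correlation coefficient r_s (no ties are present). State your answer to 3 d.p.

-0.486

Rank HR: 6, 1, 5, 2, 4, 3
Rank VO₂max: 1, 5, 4, 2, 3, 6
d = rank(HR) − rank(VO₂max): 5, -4, 1, 0, 1, -3; Σd² = 52
ρ = 1 − 6Σd² / [n(n²−1)] = 1 − 6×52 / (6×35) = 1 − 312/210 ≈ -0.486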